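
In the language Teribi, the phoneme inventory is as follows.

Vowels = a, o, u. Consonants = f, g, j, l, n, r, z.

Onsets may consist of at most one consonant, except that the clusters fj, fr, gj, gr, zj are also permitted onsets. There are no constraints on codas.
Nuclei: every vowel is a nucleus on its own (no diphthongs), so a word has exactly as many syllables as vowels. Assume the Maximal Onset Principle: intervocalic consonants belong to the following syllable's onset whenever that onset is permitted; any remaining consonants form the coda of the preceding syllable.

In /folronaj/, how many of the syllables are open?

1

The vowels are o, o, a — 3 nuclei, so 3 syllables.
V1 /o/ – V2 /o/: /lr/ splits as /l/ + /r/ (/r/ is the longest suffix that is a licit onset).
V2 /o/ – V3 /a/: just /n/ — single C goes to the following onset.
Result: fol.ro.naj.
Classifying each syllable: /fol/ (closed), /ro/ (open), /naj/ (closed).
Open syllables: 1.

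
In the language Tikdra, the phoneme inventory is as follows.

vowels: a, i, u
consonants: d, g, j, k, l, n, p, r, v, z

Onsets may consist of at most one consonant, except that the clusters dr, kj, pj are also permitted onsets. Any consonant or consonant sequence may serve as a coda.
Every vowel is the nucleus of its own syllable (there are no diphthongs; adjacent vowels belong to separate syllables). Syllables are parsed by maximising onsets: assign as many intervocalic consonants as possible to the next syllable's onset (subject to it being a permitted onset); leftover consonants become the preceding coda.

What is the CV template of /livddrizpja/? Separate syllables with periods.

CVCC.CCVC.CCV

Vowels present: i, i, a; each is a nucleus, giving 3 syllables.
/i…i/ gap (V1→V2): cluster /vddr/ — the longest permitted-onset suffix is /dr/; onset = /dr/, preceding coda = /vd/.
/i…a/ gap (V2→V3): /zpj/ — longest licit onset from the right is /pj/, leaving /z/ as coda.
So the parse is livd.driz.pja.
Mapping each syllable to C/V: /livd/ → CVCC, /driz/ → CCVC, /pja/ → CCV.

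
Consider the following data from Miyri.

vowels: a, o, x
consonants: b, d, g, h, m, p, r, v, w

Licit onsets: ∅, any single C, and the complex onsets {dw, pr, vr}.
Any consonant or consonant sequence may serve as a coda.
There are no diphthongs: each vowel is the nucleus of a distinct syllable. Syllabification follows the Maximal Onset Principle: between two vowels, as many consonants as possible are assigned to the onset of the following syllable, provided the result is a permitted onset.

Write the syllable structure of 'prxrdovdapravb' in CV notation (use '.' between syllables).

Nuclei (vowels): x, o, a, a → 4 syllables.
/x…o/ gap (V1→V2): /rd/; trying suffixes from longest down, /d/ is the first permitted one, so coda /r/ | onset /d/.
/o…a/ gap (V2→V3): cluster /vd/ — the longest permitted-onset suffix is /d/; onset = /d/, preceding coda = /v/.
/a…a/ gap (V3→V4): /pr/ — entire cluster is a permitted onset → onset /pr/, coda ∅.
Syllabification: prxr.dov.da.pravb.
Mapping each syllable to C/V: /prxr/ → CCVC, /dov/ → CVC, /da/ → CV, /pravb/ → CCVCC.

CCVC.CVC.CV.CCVCC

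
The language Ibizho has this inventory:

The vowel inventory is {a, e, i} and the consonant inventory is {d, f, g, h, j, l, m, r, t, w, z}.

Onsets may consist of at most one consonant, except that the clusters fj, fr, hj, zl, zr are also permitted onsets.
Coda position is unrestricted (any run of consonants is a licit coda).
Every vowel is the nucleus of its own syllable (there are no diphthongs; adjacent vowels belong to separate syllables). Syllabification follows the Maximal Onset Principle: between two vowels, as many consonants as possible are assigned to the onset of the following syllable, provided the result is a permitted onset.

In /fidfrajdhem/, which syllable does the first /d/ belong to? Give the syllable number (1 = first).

1

The vowels are i, a, e — 3 nuclei, so 3 syllables.
σ1/σ2 boundary: /dfr/ — longest licit onset from the right is /fr/, leaving /d/ as coda.
σ2/σ3 boundary: /jdh/ splits as /jd/ + /h/ (/h/ is the longest suffix that is a licit onset).
So the parse is fid.frajd.hem.
The first /d/ is in the coda of syllable 1 (/fid/).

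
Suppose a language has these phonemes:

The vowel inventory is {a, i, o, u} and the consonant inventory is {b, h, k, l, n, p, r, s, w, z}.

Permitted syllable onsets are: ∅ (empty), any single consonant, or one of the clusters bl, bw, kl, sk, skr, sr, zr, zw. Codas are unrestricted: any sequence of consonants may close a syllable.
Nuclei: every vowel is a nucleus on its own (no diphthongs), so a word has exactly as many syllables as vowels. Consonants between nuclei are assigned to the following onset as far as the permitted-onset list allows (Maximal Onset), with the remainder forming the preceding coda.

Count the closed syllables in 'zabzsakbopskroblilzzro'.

The vowels are a, a, o, o, i, o — 6 nuclei, so 6 syllables.
Between /a/ (V1) and /a/ (V2): /bzs/; trying suffixes from longest down, /s/ is the first permitted one, so coda /bz/ | onset /s/.
Between /a/ (V2) and /o/ (V3): cluster /kb/ — the longest permitted-onset suffix is /b/; onset = /b/, preceding coda = /k/.
Between /o/ (V3) and /o/ (V4): /pskr/ — longest licit onset from the right is /skr/, leaving /p/ as coda.
Between /o/ (V4) and /i/ (V5): cluster /bl/ — /bl/ is itself a permitted onset, so the whole cluster goes right; preceding coda = ∅.
Between /i/ (V5) and /o/ (V6): /lzzr/; trying suffixes from longest down, /zr/ is the first permitted one, so coda /lz/ | onset /zr/.
Syllabification: zabz.sak.bop.skro.blilz.zro.
Classifying each syllable: /zabz/ (closed), /sak/ (closed), /bop/ (closed), /skro/ (open), /blilz/ (closed), /zro/ (open).
Closed syllables: 4.

4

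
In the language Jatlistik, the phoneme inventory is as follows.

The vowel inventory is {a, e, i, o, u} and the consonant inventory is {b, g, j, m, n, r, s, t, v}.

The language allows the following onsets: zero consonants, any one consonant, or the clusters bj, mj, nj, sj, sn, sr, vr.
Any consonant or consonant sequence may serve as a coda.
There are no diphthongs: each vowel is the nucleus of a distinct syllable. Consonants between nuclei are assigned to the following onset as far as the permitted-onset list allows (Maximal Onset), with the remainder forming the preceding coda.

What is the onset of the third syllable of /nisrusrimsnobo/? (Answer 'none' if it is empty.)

Vowels present: i, u, i, o, o; each is a nucleus, giving 5 syllables.
/i…u/ gap (V1→V2): cluster /sr/ — /sr/ is itself a permitted onset, so the whole cluster goes right; preceding coda = ∅.
/u…i/ gap (V2→V3): cluster /sr/ — /sr/ is itself a permitted onset, so the whole cluster goes right; preceding coda = ∅.
/i…o/ gap (V3→V4): /msn/; trying suffixes from longest down, /sn/ is the first permitted one, so coda /m/ | onset /sn/.
/o…o/ gap (V4→V5): /b/ → onset of the next syllable (single consonants are always licit onsets).
Putting it together: ni.sru.srim.sno.bo.
Syllable 3 is /srim/: onset /sr/, nucleus /i/, coda /m/.

sr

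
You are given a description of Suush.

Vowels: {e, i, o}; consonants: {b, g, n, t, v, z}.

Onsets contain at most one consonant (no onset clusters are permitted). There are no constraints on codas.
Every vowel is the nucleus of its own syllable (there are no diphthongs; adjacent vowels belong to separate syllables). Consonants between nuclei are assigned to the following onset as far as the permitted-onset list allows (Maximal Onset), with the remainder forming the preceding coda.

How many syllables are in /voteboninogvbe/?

Nuclei (vowels): o, e, o, i, o, e → 6 syllables.

6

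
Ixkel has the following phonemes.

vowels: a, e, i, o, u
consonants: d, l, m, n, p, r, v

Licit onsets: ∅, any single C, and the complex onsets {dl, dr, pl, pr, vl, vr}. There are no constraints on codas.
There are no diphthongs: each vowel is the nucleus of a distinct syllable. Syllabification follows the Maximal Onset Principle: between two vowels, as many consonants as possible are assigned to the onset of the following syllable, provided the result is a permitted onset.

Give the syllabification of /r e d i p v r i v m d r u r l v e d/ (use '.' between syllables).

re.dip.vrivm.drurl.ved

Vowels present: e, i, i, u, e; each is a nucleus, giving 5 syllables.
/e…i/ gap (V1→V2): /d/ → onset of the next syllable (single consonants are always licit onsets).
/i…i/ gap (V2→V3): /pvr/ — longest licit onset from the right is /vr/, leaving /p/ as coda.
/i…u/ gap (V3→V4): cluster /vmdr/ — the longest permitted-onset suffix is /dr/; onset = /dr/, preceding coda = /vm/.
/u…e/ gap (V4→V5): cluster /rlv/ — the longest permitted-onset suffix is /v/; onset = /v/, preceding coda = /rl/.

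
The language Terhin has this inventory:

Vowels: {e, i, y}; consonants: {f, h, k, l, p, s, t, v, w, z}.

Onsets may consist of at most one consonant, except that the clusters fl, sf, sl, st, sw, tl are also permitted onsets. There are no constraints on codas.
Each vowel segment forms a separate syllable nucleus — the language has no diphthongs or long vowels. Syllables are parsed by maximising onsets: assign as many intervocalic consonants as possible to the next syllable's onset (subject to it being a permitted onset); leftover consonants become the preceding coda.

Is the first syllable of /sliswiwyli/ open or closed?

open

Vowels present: i, i, y, i; each is a nucleus, giving 4 syllables.
σ1/σ2 boundary: /sw/ is a licit onset in full, so it all attaches to the next syllable.
σ2/σ3 boundary: /w/ is a single consonant, so it becomes the next onset.
σ3/σ4 boundary: /l/ → onset of the next syllable (single consonants are always licit onsets).
Putting it together: sli.swi.wy.li.
Syllable 1 is /sli/; it ends in its nucleus with no coda, so it is open.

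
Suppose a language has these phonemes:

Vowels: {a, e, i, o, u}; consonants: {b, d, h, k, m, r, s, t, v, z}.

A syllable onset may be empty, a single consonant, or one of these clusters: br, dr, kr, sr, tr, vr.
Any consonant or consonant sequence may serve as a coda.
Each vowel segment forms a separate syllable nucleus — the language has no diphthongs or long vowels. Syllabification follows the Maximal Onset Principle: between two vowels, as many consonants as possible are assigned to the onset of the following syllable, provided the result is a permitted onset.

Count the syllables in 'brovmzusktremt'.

3

Vowels present: o, u, e; each is a nucleus, giving 3 syllables.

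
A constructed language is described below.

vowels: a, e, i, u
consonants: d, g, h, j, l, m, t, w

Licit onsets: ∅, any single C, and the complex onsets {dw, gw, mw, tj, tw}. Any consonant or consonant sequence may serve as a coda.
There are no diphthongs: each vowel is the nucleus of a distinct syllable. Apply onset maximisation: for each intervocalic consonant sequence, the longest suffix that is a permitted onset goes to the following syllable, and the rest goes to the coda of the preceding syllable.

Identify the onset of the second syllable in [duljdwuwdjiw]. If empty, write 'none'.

The vowels are u, u, i — 3 nuclei, so 3 syllables.
V1 /u/ – V2 /u/: /ljdw/ splits as /lj/ + /dw/ (/dw/ is the longest suffix that is a licit onset).
V2 /u/ – V3 /i/: /wdj/ — longest licit onset from the right is /j/, leaving /wd/ as coda.
So the parse is dulj.dwuwd.jiw.
Syllable 2 is /dwuwd/: onset /dw/, nucleus /u/, coda /wd/.

dw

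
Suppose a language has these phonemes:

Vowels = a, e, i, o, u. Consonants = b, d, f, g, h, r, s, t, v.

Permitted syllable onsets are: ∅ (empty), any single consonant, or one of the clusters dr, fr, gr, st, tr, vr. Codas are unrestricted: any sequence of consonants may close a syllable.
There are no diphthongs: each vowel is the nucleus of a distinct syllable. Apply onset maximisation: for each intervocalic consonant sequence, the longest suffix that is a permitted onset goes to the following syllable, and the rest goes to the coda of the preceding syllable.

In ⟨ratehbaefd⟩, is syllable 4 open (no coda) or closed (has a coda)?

The vowels are a, e, a, e — 4 nuclei, so 4 syllables.
Between /a/ (V1) and /e/ (V2): just /t/ — single C goes to the following onset.
Between /e/ (V2) and /a/ (V3): cluster /hb/ — the longest permitted-onset suffix is /b/; onset = /b/, preceding coda = /h/.
Between /a/ (V3) and /e/ (V4): nothing intervenes; syllable break is V.V.
So the parse is ra.teh.ba.efd.
Syllable 4 is /efd/ with coda /fd/, so it is closed.

closed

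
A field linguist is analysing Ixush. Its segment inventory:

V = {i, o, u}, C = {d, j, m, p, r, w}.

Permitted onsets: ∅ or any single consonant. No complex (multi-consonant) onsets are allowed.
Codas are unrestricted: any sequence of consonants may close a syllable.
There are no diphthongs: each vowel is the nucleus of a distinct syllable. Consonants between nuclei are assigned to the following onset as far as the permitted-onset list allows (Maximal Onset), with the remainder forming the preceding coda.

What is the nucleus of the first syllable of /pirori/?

i

Vowels present: i, o, i; each is a nucleus, giving 3 syllables.
The first nucleus (vowel 1 from the left) is /i/.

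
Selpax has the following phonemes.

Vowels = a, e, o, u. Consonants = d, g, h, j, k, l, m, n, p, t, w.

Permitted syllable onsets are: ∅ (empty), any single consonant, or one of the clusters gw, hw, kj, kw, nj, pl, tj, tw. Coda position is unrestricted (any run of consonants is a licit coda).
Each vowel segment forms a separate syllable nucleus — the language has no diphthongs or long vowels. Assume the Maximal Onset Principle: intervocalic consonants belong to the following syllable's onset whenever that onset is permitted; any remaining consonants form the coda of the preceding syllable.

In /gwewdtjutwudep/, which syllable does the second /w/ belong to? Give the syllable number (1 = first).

Nuclei (vowels): e, u, u, e → 4 syllables.
Between /e/ (V1) and /u/ (V2): /wdtj/ — longest licit onset from the right is /tj/, leaving /wd/ as coda.
Between /u/ (V2) and /u/ (V3): cluster /tw/ — /tw/ is itself a permitted onset, so the whole cluster goes right; preceding coda = ∅.
Between /u/ (V3) and /e/ (V4): /d/ is a single consonant, so it becomes the next onset.
Result: gwewd.tju.twu.dep.
The second /w/ is in the coda of syllable 1 (/gwewd/).

1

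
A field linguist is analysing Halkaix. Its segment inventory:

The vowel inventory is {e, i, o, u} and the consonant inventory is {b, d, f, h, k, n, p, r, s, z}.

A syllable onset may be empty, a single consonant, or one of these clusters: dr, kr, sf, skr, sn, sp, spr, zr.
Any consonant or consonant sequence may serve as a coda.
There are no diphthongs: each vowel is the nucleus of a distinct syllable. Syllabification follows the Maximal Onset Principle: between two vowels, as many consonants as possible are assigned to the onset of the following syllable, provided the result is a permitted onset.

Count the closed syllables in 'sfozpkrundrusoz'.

Vowels present: o, u, u, o; each is a nucleus, giving 4 syllables.
σ1/σ2 boundary: /zpkr/; trying suffixes from longest down, /kr/ is the first permitted one, so coda /zp/ | onset /kr/.
σ2/σ3 boundary: /ndr/ splits as /n/ + /dr/ (/dr/ is the longest suffix that is a licit onset).
σ3/σ4 boundary: /s/ → onset of the next syllable (single consonants are always licit onsets).
Result: sfozp.krun.dru.soz.
Classifying each syllable: /sfozp/ (closed), /krun/ (closed), /dru/ (open), /soz/ (closed).
Closed syllables: 3.

3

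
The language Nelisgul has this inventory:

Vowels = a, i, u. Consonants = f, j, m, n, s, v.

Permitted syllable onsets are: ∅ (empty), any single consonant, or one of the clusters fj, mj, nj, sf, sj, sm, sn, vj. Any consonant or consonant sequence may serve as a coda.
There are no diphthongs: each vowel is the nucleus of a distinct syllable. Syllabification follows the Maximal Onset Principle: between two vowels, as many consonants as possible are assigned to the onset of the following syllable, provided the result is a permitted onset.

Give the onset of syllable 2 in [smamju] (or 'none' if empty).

mj

Nuclei (vowels): a, u → 2 syllables.
/a…u/ gap (V1→V2): /mj/ — entire cluster is a permitted onset → onset /mj/, coda ∅.
Putting it together: sma.mju.
Syllable 2 is /mju/: onset /mj/, nucleus /u/, coda ∅.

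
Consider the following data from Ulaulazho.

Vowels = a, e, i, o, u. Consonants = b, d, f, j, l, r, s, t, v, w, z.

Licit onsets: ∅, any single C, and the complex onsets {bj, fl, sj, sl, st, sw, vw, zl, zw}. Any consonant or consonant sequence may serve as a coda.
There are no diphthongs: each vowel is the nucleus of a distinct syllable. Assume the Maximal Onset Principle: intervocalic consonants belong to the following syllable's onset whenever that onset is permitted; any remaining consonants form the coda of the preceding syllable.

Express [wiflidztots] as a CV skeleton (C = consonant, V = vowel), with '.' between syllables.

The vowels are i, i, o — 3 nuclei, so 3 syllables.
σ1/σ2 boundary: cluster /fl/ — /fl/ is itself a permitted onset, so the whole cluster goes right; preceding coda = ∅.
σ2/σ3 boundary: /dzt/ splits as /dz/ + /t/ (/t/ is the longest suffix that is a licit onset).
Result: wi.flidz.tots.
Mapping each syllable to C/V: /wi/ → CV, /flidz/ → CCVCC, /tots/ → CVCC.

CV.CCVCC.CVCC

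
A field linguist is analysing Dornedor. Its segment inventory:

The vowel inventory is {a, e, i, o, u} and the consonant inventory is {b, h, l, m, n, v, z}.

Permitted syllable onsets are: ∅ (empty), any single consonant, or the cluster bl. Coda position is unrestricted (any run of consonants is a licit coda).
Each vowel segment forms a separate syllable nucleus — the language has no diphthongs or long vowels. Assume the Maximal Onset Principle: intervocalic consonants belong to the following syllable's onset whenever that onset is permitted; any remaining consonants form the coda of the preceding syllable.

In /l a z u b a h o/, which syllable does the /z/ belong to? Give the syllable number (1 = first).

2

Vowels present: a, u, a, o; each is a nucleus, giving 4 syllables.
Between /a/ (V1) and /u/ (V2): just /z/ — single C goes to the following onset.
Between /u/ (V2) and /a/ (V3): /b/ is a single consonant, so it becomes the next onset.
Between /a/ (V3) and /o/ (V4): /h/ → onset of the next syllable (single consonants are always licit onsets).
So the parse is la.zu.ba.ho.
The /z/ is in the onset of syllable 2 (/zu/).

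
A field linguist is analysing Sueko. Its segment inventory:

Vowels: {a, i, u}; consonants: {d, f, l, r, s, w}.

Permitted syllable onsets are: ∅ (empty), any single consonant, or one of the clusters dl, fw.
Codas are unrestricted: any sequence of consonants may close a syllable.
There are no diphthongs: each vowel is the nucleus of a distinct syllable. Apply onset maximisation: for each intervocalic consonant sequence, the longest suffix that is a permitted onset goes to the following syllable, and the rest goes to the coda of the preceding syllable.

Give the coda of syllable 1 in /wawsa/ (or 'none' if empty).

Vowels present: a, a; each is a nucleus, giving 2 syllables.
Between /a/ (V1) and /a/ (V2): /ws/ splits as /w/ + /s/ (/s/ is the longest suffix that is a licit onset).
So the parse is waw.sa.
Syllable 1 is /waw/: onset /w/, nucleus /a/, coda /w/.

w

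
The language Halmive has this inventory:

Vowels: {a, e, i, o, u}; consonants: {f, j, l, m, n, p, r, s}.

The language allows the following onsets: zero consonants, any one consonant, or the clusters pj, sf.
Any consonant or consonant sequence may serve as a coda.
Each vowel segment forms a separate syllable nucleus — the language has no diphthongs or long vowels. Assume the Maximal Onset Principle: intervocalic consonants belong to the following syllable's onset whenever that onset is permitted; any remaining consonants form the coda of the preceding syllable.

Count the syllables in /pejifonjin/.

4

Vowels present: e, i, o, i; each is a nucleus, giving 4 syllables.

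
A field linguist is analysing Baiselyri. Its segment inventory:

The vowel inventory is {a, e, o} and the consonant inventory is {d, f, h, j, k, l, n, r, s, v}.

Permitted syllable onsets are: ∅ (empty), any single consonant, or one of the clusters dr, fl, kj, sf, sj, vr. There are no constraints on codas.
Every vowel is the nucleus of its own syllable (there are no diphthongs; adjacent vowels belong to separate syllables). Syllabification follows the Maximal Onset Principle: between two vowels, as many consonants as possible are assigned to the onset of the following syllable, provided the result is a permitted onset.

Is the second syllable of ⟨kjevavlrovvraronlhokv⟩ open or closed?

closed

The vowels are e, a, o, a, o, o — 6 nuclei, so 6 syllables.
V1 /e/ – V2 /a/: /v/ is a single consonant, so it becomes the next onset.
V2 /a/ – V3 /o/: /vlr/; trying suffixes from longest down, /r/ is the first permitted one, so coda /vl/ | onset /r/.
V3 /o/ – V4 /a/: /vvr/; trying suffixes from longest down, /vr/ is the first permitted one, so coda /v/ | onset /vr/.
V4 /a/ – V5 /o/: just /r/ — single C goes to the following onset.
V5 /o/ – V6 /o/: cluster /nlh/ — the longest permitted-onset suffix is /h/; onset = /h/, preceding coda = /nl/.
So the parse is kje.vavl.rov.vra.ronl.hokv.
Syllable 2 is /vavl/ with coda /vl/, so it is closed.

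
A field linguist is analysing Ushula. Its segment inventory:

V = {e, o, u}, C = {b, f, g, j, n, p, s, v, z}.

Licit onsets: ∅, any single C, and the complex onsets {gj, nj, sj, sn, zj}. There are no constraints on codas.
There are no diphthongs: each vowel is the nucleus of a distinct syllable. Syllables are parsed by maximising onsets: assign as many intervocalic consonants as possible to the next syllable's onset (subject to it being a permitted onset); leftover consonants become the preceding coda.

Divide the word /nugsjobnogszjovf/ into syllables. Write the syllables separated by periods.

The vowels are u, o, o, o — 4 nuclei, so 4 syllables.
V1 /u/ – V2 /o/: /gsj/ splits as /g/ + /sj/ (/sj/ is the longest suffix that is a licit onset).
V2 /o/ – V3 /o/: /bn/ — longest licit onset from the right is /n/, leaving /b/ as coda.
V3 /o/ – V4 /o/: /gszj/; trying suffixes from longest down, /zj/ is the first permitted one, so coda /gs/ | onset /zj/.

nug.sjob.nogs.zjovf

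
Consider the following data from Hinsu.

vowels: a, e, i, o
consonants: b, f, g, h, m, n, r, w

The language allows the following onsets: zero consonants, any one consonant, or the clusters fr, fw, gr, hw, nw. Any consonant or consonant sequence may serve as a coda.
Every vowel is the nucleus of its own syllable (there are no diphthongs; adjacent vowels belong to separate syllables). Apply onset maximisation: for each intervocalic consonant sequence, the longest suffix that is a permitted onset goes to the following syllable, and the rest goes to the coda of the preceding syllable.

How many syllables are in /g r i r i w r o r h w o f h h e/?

5

Nuclei (vowels): i, i, o, o, e → 5 syllables.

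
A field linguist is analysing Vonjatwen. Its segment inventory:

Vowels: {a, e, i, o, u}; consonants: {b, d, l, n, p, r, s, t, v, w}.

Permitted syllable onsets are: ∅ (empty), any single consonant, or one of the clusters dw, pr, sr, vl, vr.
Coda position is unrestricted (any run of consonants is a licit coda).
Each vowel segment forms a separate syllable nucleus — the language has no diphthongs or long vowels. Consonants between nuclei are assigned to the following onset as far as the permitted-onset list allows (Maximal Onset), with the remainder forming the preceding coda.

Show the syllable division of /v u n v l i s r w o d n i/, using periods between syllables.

vun.vlisr.wod.ni

Nuclei (vowels): u, i, o, i → 4 syllables.
V1 /u/ – V2 /i/: /nvl/ splits as /n/ + /vl/ (/vl/ is the longest suffix that is a licit onset).
V2 /i/ – V3 /o/: cluster /srw/ — the longest permitted-onset suffix is /w/; onset = /w/, preceding coda = /sr/.
V3 /o/ – V4 /i/: cluster /dn/ — the longest permitted-onset suffix is /n/; onset = /n/, preceding coda = /d/.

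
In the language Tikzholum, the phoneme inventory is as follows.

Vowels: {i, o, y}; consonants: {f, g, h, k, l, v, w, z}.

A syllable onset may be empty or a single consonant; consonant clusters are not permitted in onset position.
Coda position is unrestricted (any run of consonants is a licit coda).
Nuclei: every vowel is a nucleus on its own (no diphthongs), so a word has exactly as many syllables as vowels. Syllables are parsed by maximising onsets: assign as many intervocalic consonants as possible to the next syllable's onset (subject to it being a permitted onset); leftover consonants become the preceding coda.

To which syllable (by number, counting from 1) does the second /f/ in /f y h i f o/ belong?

Nuclei (vowels): y, i, o → 3 syllables.
σ1/σ2 boundary: just /h/ — single C goes to the following onset.
σ2/σ3 boundary: /f/ → onset of the next syllable (single consonants are always licit onsets).
Syllabification: fy.hi.fo.
The second /f/ is in the onset of syllable 3 (/fo/).

3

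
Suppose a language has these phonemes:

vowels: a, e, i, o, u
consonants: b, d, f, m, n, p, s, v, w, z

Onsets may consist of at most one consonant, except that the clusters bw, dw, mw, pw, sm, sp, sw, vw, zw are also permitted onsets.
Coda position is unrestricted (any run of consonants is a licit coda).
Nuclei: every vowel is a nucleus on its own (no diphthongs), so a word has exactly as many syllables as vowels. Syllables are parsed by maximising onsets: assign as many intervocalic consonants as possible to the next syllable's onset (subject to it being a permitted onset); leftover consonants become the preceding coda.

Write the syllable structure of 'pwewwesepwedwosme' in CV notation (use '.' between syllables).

CCVC.CV.CV.CCV.CCV.CCV

Vowels present: e, e, e, e, o, e; each is a nucleus, giving 6 syllables.
/e…e/ gap (V1→V2): /ww/ splits as /w/ + /w/ (/w/ is the longest suffix that is a licit onset).
/e…e/ gap (V2→V3): just /s/ — single C goes to the following onset.
/e…e/ gap (V3→V4): /pw/ — entire cluster is a permitted onset → onset /pw/, coda ∅.
/e…o/ gap (V4→V5): cluster /dw/ — /dw/ is itself a permitted onset, so the whole cluster goes right; preceding coda = ∅.
/o…e/ gap (V5→V6): /sm/ — entire cluster is a permitted onset → onset /sm/, coda ∅.
Putting it together: pwew.we.se.pwe.dwo.sme.
Mapping each syllable to C/V: /pwew/ → CCVC, /we/ → CV, /se/ → CV, /pwe/ → CCV, /dwo/ → CCV, /sme/ → CCV.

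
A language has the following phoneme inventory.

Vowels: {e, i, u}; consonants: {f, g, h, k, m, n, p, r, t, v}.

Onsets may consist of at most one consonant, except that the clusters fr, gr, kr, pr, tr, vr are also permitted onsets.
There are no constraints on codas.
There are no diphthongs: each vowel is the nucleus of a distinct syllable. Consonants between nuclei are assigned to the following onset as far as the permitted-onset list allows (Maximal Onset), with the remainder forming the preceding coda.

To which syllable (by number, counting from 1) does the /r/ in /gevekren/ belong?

3

The vowels are e, e, e — 3 nuclei, so 3 syllables.
/e…e/ gap (V1→V2): /v/ is a single consonant, so it becomes the next onset.
/e…e/ gap (V2→V3): cluster /kr/ — /kr/ is itself a permitted onset, so the whole cluster goes right; preceding coda = ∅.
Putting it together: ge.ve.kren.
The /r/ is in the onset of syllable 3 (/kren/).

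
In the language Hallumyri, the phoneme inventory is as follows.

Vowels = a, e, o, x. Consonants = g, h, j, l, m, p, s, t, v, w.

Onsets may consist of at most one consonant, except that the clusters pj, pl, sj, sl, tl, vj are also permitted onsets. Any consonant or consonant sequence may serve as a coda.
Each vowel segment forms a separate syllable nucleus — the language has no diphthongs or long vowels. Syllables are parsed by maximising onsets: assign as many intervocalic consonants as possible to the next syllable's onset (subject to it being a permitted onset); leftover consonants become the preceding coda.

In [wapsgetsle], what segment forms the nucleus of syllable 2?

e

Nuclei (vowels): a, e, e → 3 syllables.
The second nucleus (vowel 2 from the left) is /e/.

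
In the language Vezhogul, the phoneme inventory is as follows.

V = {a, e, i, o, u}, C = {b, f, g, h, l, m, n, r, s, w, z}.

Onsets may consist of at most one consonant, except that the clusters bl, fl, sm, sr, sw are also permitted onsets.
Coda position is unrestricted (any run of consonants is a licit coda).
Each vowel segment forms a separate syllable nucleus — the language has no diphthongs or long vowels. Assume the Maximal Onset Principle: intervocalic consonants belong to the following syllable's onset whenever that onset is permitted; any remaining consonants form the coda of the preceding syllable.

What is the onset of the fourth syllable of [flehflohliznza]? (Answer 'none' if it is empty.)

Vowels present: e, o, i, a; each is a nucleus, giving 4 syllables.
/e…o/ gap (V1→V2): /hfl/ — longest licit onset from the right is /fl/, leaving /h/ as coda.
/o…i/ gap (V2→V3): cluster /hl/ — the longest permitted-onset suffix is /l/; onset = /l/, preceding coda = /h/.
/i…a/ gap (V3→V4): /znz/ splits as /zn/ + /z/ (/z/ is the longest suffix that is a licit onset).
So the parse is fleh.floh.lizn.za.
Syllable 4 is /za/: onset /z/, nucleus /a/, coda ∅.

z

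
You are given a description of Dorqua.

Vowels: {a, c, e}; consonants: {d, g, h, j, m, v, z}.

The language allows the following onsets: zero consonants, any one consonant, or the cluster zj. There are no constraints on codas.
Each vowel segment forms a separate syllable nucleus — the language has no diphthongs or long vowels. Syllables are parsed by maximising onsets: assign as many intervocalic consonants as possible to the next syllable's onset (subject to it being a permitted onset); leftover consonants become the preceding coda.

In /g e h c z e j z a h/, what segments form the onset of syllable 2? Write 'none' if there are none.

h

Nuclei (vowels): e, c, e, a → 4 syllables.
σ1/σ2 boundary: /h/ → onset of the next syllable (single consonants are always licit onsets).
σ2/σ3 boundary: just /z/ — single C goes to the following onset.
σ3/σ4 boundary: /jz/ — longest licit onset from the right is /z/, leaving /j/ as coda.
Putting it together: ge.hc.zej.zah.
Syllable 2 is /hc/: onset /h/, nucleus /c/, coda ∅.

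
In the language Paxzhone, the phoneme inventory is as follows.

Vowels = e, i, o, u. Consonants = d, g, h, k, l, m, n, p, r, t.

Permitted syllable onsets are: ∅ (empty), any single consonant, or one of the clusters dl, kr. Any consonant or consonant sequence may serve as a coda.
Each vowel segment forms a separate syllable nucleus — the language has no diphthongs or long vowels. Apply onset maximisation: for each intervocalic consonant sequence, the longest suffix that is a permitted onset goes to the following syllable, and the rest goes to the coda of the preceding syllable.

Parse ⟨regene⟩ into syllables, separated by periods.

Vowels present: e, e, e; each is a nucleus, giving 3 syllables.
V1 /e/ – V2 /e/: just /g/ — single C goes to the following onset.
V2 /e/ – V3 /e/: just /n/ — single C goes to the following onset.

re.ge.ne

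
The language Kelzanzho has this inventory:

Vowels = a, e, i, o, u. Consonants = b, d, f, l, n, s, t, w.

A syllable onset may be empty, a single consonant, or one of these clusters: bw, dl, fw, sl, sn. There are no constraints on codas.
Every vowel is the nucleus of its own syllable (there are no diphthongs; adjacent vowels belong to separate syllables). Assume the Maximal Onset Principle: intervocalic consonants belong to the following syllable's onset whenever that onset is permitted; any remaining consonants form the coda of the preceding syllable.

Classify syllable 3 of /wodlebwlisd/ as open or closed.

Vowels present: o, e, i; each is a nucleus, giving 3 syllables.
/o…e/ gap (V1→V2): cluster /dl/ — /dl/ is itself a permitted onset, so the whole cluster goes right; preceding coda = ∅.
/e…i/ gap (V2→V3): /bwl/; trying suffixes from longest down, /l/ is the first permitted one, so coda /bw/ | onset /l/.
Result: wo.dlebw.lisd.
Syllable 3 is /lisd/ with coda /sd/, so it is closed.

closed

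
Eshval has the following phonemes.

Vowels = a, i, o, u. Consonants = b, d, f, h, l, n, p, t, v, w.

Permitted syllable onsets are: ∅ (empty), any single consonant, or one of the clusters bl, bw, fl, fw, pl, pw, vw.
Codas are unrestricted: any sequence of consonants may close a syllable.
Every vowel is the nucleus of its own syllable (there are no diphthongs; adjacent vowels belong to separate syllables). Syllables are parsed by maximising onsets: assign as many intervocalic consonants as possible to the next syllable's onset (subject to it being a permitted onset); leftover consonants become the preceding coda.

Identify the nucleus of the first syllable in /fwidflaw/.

The vowels are i, a — 2 nuclei, so 2 syllables.
The first nucleus (vowel 1 from the left) is /i/.

i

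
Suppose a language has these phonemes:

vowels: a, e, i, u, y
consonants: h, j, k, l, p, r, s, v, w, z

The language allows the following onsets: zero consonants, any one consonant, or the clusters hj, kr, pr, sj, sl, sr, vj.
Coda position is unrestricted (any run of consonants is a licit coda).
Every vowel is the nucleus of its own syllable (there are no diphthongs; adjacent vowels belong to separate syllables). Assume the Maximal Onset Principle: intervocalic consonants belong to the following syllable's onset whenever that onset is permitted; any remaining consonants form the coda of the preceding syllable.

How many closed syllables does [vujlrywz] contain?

Vowels present: u, y; each is a nucleus, giving 2 syllables.
Between /u/ (V1) and /y/ (V2): /jlr/ splits as /jl/ + /r/ (/r/ is the longest suffix that is a licit onset).
Syllabification: vujl.rywz.
Classifying each syllable: /vujl/ (closed), /rywz/ (closed).
Closed syllables: 2.

2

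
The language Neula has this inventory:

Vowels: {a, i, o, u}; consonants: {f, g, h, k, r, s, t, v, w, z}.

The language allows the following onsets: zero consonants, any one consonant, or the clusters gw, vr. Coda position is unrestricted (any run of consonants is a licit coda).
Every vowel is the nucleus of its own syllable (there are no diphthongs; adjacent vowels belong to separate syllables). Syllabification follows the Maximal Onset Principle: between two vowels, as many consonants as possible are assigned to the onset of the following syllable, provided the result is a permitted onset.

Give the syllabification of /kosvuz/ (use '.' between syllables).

kos.vuz

Vowels present: o, u; each is a nucleus, giving 2 syllables.
σ1/σ2 boundary: /sv/; trying suffixes from longest down, /v/ is the first permitted one, so coda /s/ | onset /v/.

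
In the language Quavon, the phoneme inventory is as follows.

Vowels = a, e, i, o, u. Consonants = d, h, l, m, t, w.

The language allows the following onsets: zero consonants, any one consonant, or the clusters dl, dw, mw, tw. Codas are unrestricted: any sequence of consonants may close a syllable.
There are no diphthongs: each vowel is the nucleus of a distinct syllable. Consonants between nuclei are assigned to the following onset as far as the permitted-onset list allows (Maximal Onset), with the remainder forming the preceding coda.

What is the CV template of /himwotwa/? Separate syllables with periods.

Vowels present: i, o, a; each is a nucleus, giving 3 syllables.
/i…o/ gap (V1→V2): /mw/ is a licit onset in full, so it all attaches to the next syllable.
/o…a/ gap (V2→V3): cluster /tw/ — /tw/ is itself a permitted onset, so the whole cluster goes right; preceding coda = ∅.
Putting it together: hi.mwo.twa.
Mapping each syllable to C/V: /hi/ → CV, /mwo/ → CCV, /twa/ → CCV.

CV.CCV.CCV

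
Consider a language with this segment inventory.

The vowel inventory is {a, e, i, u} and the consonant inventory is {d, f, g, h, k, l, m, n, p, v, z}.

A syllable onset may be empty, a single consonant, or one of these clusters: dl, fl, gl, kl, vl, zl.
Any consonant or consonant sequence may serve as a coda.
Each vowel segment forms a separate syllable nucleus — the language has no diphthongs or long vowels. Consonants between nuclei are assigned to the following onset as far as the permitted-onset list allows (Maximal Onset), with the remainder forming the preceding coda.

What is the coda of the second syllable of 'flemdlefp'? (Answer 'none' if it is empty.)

Nuclei (vowels): e, e → 2 syllables.
V1 /e/ – V2 /e/: cluster /mdl/ — the longest permitted-onset suffix is /dl/; onset = /dl/, preceding coda = /m/.
Putting it together: flem.dlefp.
Syllable 2 is /dlefp/: onset /dl/, nucleus /e/, coda /fp/.

fp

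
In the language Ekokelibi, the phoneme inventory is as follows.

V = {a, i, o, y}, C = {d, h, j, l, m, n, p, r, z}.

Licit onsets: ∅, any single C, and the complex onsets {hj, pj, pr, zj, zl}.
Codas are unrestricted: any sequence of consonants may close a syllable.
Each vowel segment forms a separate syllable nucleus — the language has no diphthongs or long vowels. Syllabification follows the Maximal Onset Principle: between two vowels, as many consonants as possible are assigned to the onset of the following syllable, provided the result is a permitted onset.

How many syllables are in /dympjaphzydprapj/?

4

The vowels are y, a, y, a — 4 nuclei, so 4 syllables.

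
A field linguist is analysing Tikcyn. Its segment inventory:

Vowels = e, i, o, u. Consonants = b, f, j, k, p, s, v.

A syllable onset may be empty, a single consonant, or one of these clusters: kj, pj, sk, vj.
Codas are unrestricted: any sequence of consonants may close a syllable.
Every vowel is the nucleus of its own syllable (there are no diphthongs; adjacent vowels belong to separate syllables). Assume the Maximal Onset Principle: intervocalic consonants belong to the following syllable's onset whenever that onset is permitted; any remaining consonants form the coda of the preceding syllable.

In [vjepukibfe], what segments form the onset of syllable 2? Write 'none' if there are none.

p

Nuclei (vowels): e, u, i, e → 4 syllables.
V1 /e/ – V2 /u/: just /p/ — single C goes to the following onset.
V2 /u/ – V3 /i/: /k/ is a single consonant, so it becomes the next onset.
V3 /i/ – V4 /e/: /bf/ — longest licit onset from the right is /f/, leaving /b/ as coda.
So the parse is vje.pu.kib.fe.
Syllable 2 is /pu/: onset /p/, nucleus /u/, coda ∅.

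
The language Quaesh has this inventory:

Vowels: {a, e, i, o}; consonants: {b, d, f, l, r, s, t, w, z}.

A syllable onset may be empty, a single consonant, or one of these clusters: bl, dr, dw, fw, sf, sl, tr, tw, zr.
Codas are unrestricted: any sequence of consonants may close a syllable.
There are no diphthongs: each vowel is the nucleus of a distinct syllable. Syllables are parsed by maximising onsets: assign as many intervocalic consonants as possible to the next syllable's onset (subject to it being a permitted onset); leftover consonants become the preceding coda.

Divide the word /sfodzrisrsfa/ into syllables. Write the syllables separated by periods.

sfod.zrisr.sfa

Nuclei (vowels): o, i, a → 3 syllables.
σ1/σ2 boundary: /dzr/ splits as /d/ + /zr/ (/zr/ is the longest suffix that is a licit onset).
σ2/σ3 boundary: cluster /srsf/ — the longest permitted-onset suffix is /sf/; onset = /sf/, preceding coda = /sr/.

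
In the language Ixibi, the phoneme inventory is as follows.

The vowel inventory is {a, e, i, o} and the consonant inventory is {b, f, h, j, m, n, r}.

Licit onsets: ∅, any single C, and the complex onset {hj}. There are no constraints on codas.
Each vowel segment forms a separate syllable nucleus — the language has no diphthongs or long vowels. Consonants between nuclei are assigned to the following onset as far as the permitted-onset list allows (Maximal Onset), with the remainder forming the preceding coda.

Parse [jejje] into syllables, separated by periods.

jej.je

Nuclei (vowels): e, e → 2 syllables.
V1 /e/ – V2 /e/: /jj/ splits as /j/ + /j/ (/j/ is the longest suffix that is a licit onset).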